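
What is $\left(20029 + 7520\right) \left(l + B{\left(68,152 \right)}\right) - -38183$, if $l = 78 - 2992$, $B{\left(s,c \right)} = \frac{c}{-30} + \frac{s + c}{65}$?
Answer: $- \frac{5218586219}{65} \approx -8.0286 \cdot 10^{7}$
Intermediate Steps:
$B{\left(s,c \right)} = - \frac{7 c}{390} + \frac{s}{65}$ ($B{\left(s,c \right)} = c \left(- \frac{1}{30}\right) + \left(c + s\right) \frac{1}{65} = - \frac{c}{30} + \left(\frac{c}{65} + \frac{s}{65}\right) = - \frac{7 c}{390} + \frac{s}{65}$)
$l = -2914$ ($l = 78 - 2992 = -2914$)
$\left(20029 + 7520\right) \left(l + B{\left(68,152 \right)}\right) - -38183 = \left(20029 + 7520\right) \left(-2914 + \left(\left(- \frac{7}{390}\right) 152 + \frac{1}{65} \cdot 68\right)\right) - -38183 = 27549 \left(-2914 + \left(- \frac{532}{195} + \frac{68}{65}\right)\right) + 38183 = 27549 \left(-2914 - \frac{328}{195}\right) + 38183 = 27549 \left(- \frac{568558}{195}\right) + 38183 = - \frac{5221068114}{65} + 38183 = - \frac{5218586219}{65}$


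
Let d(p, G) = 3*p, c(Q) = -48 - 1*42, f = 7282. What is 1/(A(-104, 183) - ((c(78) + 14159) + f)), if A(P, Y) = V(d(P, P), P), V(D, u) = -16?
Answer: -1/21367 ≈ -4.6801e-5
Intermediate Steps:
c(Q) = -90 (c(Q) = -48 - 42 = -90)
A(P, Y) = -16
1/(A(-104, 183) - ((c(78) + 14159) + f)) = 1/(-16 - ((-90 + 14159) + 7282)) = 1/(-16 - (14069 + 7282)) = 1/(-16 - 1*21351) = 1/(-16 - 21351) = 1/(-21367) = -1/21367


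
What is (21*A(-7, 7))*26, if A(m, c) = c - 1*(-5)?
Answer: 6552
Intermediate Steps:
A(m, c) = 5 + c (A(m, c) = c + 5 = 5 + c)
(21*A(-7, 7))*26 = (21*(5 + 7))*26 = (21*12)*26 = 252*26 = 6552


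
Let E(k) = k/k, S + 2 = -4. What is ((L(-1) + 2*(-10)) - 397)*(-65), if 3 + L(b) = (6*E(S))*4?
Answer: 25740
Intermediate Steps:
S = -6 (S = -2 - 4 = -6)
E(k) = 1
L(b) = 21 (L(b) = -3 + (6*1)*4 = -3 + 6*4 = -3 + 24 = 21)
((L(-1) + 2*(-10)) - 397)*(-65) = ((21 + 2*(-10)) - 397)*(-65) = ((21 - 20) - 397)*(-65) = (1 - 397)*(-65) = -396*(-65) = 25740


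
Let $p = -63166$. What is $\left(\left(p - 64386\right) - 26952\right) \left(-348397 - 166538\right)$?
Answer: $79559517240$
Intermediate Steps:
$\left(\left(p - 64386\right) - 26952\right) \left(-348397 - 166538\right) = \left(\left(-63166 - 64386\right) - 26952\right) \left(-348397 - 166538\right) = \left(-127552 - 26952\right) \left(-514935\right) = \left(-154504\right) \left(-514935\right) = 79559517240$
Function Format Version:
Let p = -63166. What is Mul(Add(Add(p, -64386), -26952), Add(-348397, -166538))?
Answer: 79559517240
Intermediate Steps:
Mul(Add(Add(p, -64386), -26952), Add(-348397, -166538)) = Mul(Add(Add(-63166, -64386), -26952), Add(-348397, -166538)) = Mul(Add(-127552, -26952), -514935) = Mul(-154504, -514935) = 79559517240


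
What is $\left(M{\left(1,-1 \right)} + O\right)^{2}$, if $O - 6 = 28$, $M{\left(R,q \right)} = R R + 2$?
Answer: $1369$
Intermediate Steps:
$M{\left(R,q \right)} = 2 + R^{2}$ ($M{\left(R,q \right)} = R^{2} + 2 = 2 + R^{2}$)
$O = 34$ ($O = 6 + 28 = 34$)
$\left(M{\left(1,-1 \right)} + O\right)^{2} = \left(\left(2 + 1^{2}\right) + 34\right)^{2} = \left(\left(2 + 1\right) + 34\right)^{2} = \left(3 + 34\right)^{2} = 37^{2} = 1369$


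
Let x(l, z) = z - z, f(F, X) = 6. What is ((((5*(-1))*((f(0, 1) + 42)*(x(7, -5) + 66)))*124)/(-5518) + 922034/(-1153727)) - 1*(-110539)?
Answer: 11386800778251/102681703 ≈ 1.1089e+5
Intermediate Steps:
x(l, z) = 0
((((5*(-1))*((f(0, 1) + 42)*(x(7, -5) + 66)))*124)/(-5518) + 922034/(-1153727)) - 1*(-110539) = ((((5*(-1))*((6 + 42)*(0 + 66)))*124)/(-5518) + 922034/(-1153727)) - 1*(-110539) = ((-240*66*124)*(-1/5518) + 922034*(-1/1153727)) + 110539 = ((-5*3168*124)*(-1/5518) - 922034/1153727) + 110539 = (-15840*124*(-1/5518) - 922034/1153727) + 110539 = (-1964160*(-1/5518) - 922034/1153727) + 110539 = (31680/89 - 922034/1153727) + 110539 = 36468010334/102681703 + 110539 = 11386800778251/102681703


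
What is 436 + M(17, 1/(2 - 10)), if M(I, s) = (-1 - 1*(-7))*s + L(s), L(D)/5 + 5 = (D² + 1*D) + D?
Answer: 26181/64 ≈ 409.08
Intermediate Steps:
L(D) = -25 + 5*D² + 10*D (L(D) = -25 + 5*((D² + 1*D) + D) = -25 + 5*((D² + D) + D) = -25 + 5*((D + D²) + D) = -25 + 5*(D² + 2*D) = -25 + (5*D² + 10*D) = -25 + 5*D² + 10*D)
M(I, s) = -25 + 5*s² + 16*s (M(I, s) = (-1 - 1*(-7))*s + (-25 + 5*s² + 10*s) = (-1 + 7)*s + (-25 + 5*s² + 10*s) = 6*s + (-25 + 5*s² + 10*s) = -25 + 5*s² + 16*s)
436 + M(17, 1/(2 - 10)) = 436 + (-25 + 5*(1/(2 - 10))² + 16/(2 - 10)) = 436 + (-25 + 5*(1/(-8))² + 16/(-8)) = 436 + (-25 + 5*(-⅛)² + 16*(-⅛)) = 436 + (-25 + 5*(1/64) - 2) = 436 + (-25 + 5/64 - 2) = 436 - 1723/64 = 26181/64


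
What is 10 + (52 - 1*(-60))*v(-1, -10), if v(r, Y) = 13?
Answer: 1466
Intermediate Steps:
10 + (52 - 1*(-60))*v(-1, -10) = 10 + (52 - 1*(-60))*13 = 10 + (52 + 60)*13 = 10 + 112*13 = 10 + 1456 = 1466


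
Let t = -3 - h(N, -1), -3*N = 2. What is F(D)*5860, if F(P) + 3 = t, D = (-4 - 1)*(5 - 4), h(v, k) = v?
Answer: -93760/3 ≈ -31253.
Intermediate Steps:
N = -2/3 (N = -1/3*2 = -2/3 ≈ -0.66667)
t = -7/3 (t = -3 - 1*(-2/3) = -3 + 2/3 = -7/3 ≈ -2.3333)
D = -5 (D = -5*1 = -5)
F(P) = -16/3 (F(P) = -3 - 7/3 = -16/3)
F(D)*5860 = -16/3*5860 = -93760/3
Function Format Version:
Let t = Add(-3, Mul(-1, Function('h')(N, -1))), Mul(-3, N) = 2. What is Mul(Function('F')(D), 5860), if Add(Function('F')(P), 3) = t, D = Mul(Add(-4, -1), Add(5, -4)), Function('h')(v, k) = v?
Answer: Rational(-93760, 3) ≈ -31253.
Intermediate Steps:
N = Rational(-2, 3) (N = Mul(Rational(-1, 3), 2) = Rational(-2, 3) ≈ -0.66667)
t = Rational(-7, 3) (t = Add(-3, Mul(-1, Rational(-2, 3))) = Add(-3, Rational(2, 3)) = Rational(-7, 3) ≈ -2.3333)
D = -5 (D = Mul(-5, 1) = -5)
Function('F')(P) = Rational(-16, 3) (Function('F')(P) = Add(-3, Rational(-7, 3)) = Rational(-16, 3))
Mul(Function('F')(D), 5860) = Mul(Rational(-16, 3), 5860) = Rational(-93760, 3)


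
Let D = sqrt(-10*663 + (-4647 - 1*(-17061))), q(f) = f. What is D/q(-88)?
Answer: -sqrt(1446)/44 ≈ -0.86423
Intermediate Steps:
D = 2*sqrt(1446) (D = sqrt(-6630 + (-4647 + 17061)) = sqrt(-6630 + 12414) = sqrt(5784) = 2*sqrt(1446) ≈ 76.053)
D/q(-88) = (2*sqrt(1446))/(-88) = (2*sqrt(1446))*(-1/88) = -sqrt(1446)/44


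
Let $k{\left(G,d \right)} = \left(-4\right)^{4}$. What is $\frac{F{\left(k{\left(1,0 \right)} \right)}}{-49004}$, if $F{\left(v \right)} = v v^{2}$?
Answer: $- \frac{4194304}{12251} \approx -342.36$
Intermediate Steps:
$k{\left(G,d \right)} = 256$
$F{\left(v \right)} = v^{3}$
$\frac{F{\left(k{\left(1,0 \right)} \right)}}{-49004} = \frac{256^{3}}{-49004} = 16777216 \left(- \frac{1}{49004}\right) = - \frac{4194304}{12251}$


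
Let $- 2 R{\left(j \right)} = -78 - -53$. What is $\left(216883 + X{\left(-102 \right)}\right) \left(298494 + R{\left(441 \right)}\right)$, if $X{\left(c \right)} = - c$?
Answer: $\frac{129542865805}{2} \approx 6.4771 \cdot 10^{10}$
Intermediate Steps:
$R{\left(j \right)} = \frac{25}{2}$ ($R{\left(j \right)} = - \frac{-78 - -53}{2} = - \frac{-78 + 53}{2} = \left(- \frac{1}{2}\right) \left(-25\right) = \frac{25}{2}$)
$\left(216883 + X{\left(-102 \right)}\right) \left(298494 + R{\left(441 \right)}\right) = \left(216883 - -102\right) \left(298494 + \frac{25}{2}\right) = \left(216883 + 102\right) \frac{597013}{2} = 216985 \cdot \frac{597013}{2} = \frac{129542865805}{2}$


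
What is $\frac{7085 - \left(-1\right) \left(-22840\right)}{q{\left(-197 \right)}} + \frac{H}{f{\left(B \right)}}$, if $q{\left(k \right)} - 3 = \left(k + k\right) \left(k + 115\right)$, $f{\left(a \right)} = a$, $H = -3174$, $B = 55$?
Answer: $- \frac{103421639}{1777105} \approx -58.197$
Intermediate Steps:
$q{\left(k \right)} = 3 + 2 k \left(115 + k\right)$ ($q{\left(k \right)} = 3 + \left(k + k\right) \left(k + 115\right) = 3 + 2 k \left(115 + k\right)$)
$\frac{7085 - \left(-1\right) \left(-22840\right)}{q{\left(-197 \right)}} + \frac{H}{f{\left(B \right)}} = \frac{7085 - \left(-1\right) \left(-22840\right)}{3 + 2 \left(-197\right)^{2} + 230 \left(-197\right)} - \frac{3174}{55} = \frac{7085 - 22840}{3 + 2 \cdot 38809 - 45310} - \frac{3174}{55} = \frac{7085 - 22840}{3 + 77618 - 45310} - \frac{3174}{55} = - \frac{15755}{32311} - \frac{3174}{55} = - \frac{103421639}{1777105}$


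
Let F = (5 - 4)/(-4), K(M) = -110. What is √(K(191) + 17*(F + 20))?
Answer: √903/2 ≈ 15.025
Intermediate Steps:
F = -¼ (F = 1*(-¼) = -¼ ≈ -0.25000)
√(K(191) + 17*(F + 20)) = √(-110 + 17*(-¼ + 20)) = √(-110 + 17*(79/4)) = √(-110 + 1343/4) = √(903/4) = √903/2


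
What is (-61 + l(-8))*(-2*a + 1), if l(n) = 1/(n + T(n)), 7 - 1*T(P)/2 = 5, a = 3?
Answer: 1225/4 ≈ 306.25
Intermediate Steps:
T(P) = 4 (T(P) = 14 - 2*5 = 14 - 10 = 4)
l(n) = 1/(4 + n) (l(n) = 1/(n + 4) = 1/(4 + n))
(-61 + l(-8))*(-2*a + 1) = (-61 + 1/(4 - 8))*(-2*3 + 1) = (-61 + 1/(-4))*(-6 + 1) = (-61 - ¼)*(-5) = -245/4*(-5) = 1225/4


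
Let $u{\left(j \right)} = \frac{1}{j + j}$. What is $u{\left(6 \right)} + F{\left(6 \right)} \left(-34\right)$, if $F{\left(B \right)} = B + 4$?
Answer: $- \frac{4079}{12} \approx -339.92$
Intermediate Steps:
$u{\left(j \right)} = \frac{1}{2 j}$
$F{\left(B \right)} = 4 + B$
$u{\left(6 \right)} + F{\left(6 \right)} \left(-34\right) = \frac{1}{2 \cdot 6} + \left(4 + 6\right) \left(-34\right) = \frac{1}{2} \cdot \frac{1}{6} + 10 \left(-34\right) = \frac{1}{12} - 340 = - \frac{4079}{12}$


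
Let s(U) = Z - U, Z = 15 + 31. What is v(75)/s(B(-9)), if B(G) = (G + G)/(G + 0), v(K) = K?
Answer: 75/44 ≈ 1.7045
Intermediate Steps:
Z = 46
B(G) = 2 (B(G) = (2*G)/G = 2)
s(U) = 46 - U
v(75)/s(B(-9)) = 75/(46 - 1*2) = 75/(46 - 2) = 75/44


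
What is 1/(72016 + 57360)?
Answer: 1/129376 ≈ 7.7294e-6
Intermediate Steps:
1/(72016 + 57360) = 1/129376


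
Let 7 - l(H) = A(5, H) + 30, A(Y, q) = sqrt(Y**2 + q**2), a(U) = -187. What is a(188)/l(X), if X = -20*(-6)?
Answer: -4301/13896 + 935*sqrt(577)/13896 ≈ 1.3067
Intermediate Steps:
X = 120
l(H) = -23 - sqrt(25 + H**2) (l(H) = 7 - (sqrt(5**2 + H**2) + 30) = 7 - (sqrt(25 + H**2) + 30) = 7 - (30 + sqrt(25 + H**2)) = 7 + (-30 - sqrt(25 + H**2)) = -23 - sqrt(25 + H**2))
a(188)/l(X) = -187/(-23 - sqrt(25 + 120**2)) = -187/(-23 - sqrt(25 + 14400)) = -187/(-23 - sqrt(14425)) = -187/(-23 - 5*sqrt(577))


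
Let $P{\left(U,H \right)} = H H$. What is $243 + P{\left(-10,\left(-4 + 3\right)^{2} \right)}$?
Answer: $244$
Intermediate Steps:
$P{\left(U,H \right)} = H^{2}$
$243 + P{\left(-10,\left(-4 + 3\right)^{2} \right)} = 243 + \left(\left(-4 + 3\right)^{2}\right)^{2} = 243 + \left(\left(-1\right)^{2}\right)^{2} = 243 + 1^{2} = 243 + 1 = 244$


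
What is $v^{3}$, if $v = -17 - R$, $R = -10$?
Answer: $-343$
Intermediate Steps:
$v = -7$ ($v = -17 - -10 = -17 + 10 = -7$)
$v^{3} = \left(-7\right)^{3} = -343$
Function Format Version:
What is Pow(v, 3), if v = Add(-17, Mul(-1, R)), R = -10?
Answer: -343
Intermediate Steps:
v = -7 (v = Add(-17, Mul(-1, -10)) = Add(-17, 10) = -7)
Pow(v, 3) = Pow(-7, 3) = -343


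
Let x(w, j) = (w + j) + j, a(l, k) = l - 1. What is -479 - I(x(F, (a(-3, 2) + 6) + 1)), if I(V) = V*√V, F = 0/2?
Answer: -479 - 6*√6 ≈ -493.70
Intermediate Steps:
a(l, k) = -1 + l
F = 0 (F = 0*(½) = 0)
x(w, j) = w + 2*j (x(w, j) = (j + w) + j = w + 2*j)
I(V) = V^(3/2)
-479 - I(x(F, (a(-3, 2) + 6) + 1)) = -479 - (0 + 2*(((-1 - 3) + 6) + 1))^(3/2) = -479 - (0 + 2*((-4 + 6) + 1))^(3/2) = -479 - (0 + 2*(2 + 1))^(3/2) = -479 - (0 + 2*3)^(3/2) = -479 - (0 + 6)^(3/2) = -479 - 6^(3/2) = -479 - 6*√6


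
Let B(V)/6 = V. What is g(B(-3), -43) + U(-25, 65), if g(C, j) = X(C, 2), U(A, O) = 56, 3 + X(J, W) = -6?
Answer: 47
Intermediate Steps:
X(J, W) = -9 (X(J, W) = -3 - 6 = -9)
B(V) = 6*V
g(C, j) = -9
g(B(-3), -43) + U(-25, 65) = -9 + 56 = 47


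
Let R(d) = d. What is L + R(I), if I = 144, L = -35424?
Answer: -35280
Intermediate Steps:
L + R(I) = -35424 + 144 = -35280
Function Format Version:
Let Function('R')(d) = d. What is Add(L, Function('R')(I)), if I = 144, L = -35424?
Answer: -35280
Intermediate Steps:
Add(L, Function('R')(I)) = Add(-35424, 144) = -35280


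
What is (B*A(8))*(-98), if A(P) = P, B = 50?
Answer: -39200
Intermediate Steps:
(B*A(8))*(-98) = (50*8)*(-98) = 400*(-98) = -39200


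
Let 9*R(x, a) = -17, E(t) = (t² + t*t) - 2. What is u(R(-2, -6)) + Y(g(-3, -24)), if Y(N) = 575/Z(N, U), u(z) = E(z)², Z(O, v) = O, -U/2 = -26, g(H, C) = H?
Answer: -1084469/6561 ≈ -165.29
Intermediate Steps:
E(t) = -2 + 2*t² (E(t) = (t² + t²) - 2 = 2*t² - 2 = -2 + 2*t²)
U = 52 (U = -2*(-26) = 52)
R(x, a) = -17/9 (R(x, a) = (⅑)*(-17) = -17/9)
u(z) = (-2 + 2*z²)²
Y(N) = 575/N
u(R(-2, -6)) + Y(g(-3, -24)) = 4*(-1 + (-17/9)²)² + 575/(-3) = 4*(-1 + 289/81)² + 575*(-⅓) = 4*(208/81)² - 575/3 = 4*(43264/6561) - 575/3 = 173056/6561 - 575/3 = -1084469/6561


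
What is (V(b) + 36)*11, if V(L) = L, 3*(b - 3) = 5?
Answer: 1342/3 ≈ 447.33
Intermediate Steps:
b = 14/3 (b = 3 + (1/3)*5 = 3 + 5/3 = 14/3 ≈ 4.6667)
(V(b) + 36)*11 = (14/3 + 36)*11 = (122/3)*11 = 1342/3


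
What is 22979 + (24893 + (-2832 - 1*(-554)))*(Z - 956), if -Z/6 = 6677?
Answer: -927599091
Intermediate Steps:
Z = -40062 (Z = -6*6677 = -40062)
22979 + (24893 + (-2832 - 1*(-554)))*(Z - 956) = 22979 + (24893 + (-2832 - 1*(-554)))*(-40062 - 956) = 22979 + (24893 + (-2832 + 554))*(-41018) = 22979 + (24893 - 2278)*(-41018) = 22979 + 22615*(-41018) = 22979 - 927622070 = -927599091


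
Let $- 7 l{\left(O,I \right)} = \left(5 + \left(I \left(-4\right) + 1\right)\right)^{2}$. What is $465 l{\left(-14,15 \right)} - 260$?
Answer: $- \frac{1357760}{7} \approx -1.9397 \cdot 10^{5}$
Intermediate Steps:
$l{\left(O,I \right)} = - \frac{\left(6 - 4 I\right)^{2}}{7}$ ($l{\left(O,I \right)} = - \frac{\left(5 + \left(I \left(-4\right) + 1\right)\right)^{2}}{7} = - \frac{\left(5 - \left(-1 + 4 I\right)\right)^{2}}{7} = - \frac{\left(6 - 4 I\right)^{2}}{7}$)
$465 l{\left(-14,15 \right)} - 260 = 465 \left(- \frac{4 \left(-3 + 2 \cdot 15\right)^{2}}{7}\right) - 260 = 465 \left(- \frac{4 \left(-3 + 30\right)^{2}}{7}\right) - 260 = 465 \left(- \frac{4 \cdot 27^{2}}{7}\right) - 260 = 465 \left(\left(- \frac{4}{7}\right) 729\right) - 260 = 465 \left(- \frac{2916}{7}\right) - 260 = - \frac{1355940}{7} - 260 = - \frac{1357760}{7}$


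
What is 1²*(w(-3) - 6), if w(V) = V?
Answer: -9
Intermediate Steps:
1²*(w(-3) - 6) = 1²*(-3 - 6) = 1*(-9) = -9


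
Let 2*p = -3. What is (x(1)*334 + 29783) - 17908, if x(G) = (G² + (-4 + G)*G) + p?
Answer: 10706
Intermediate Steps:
p = -3/2 (p = (½)*(-3) = -3/2 ≈ -1.5000)
x(G) = -3/2 + G² + G*(-4 + G) (x(G) = (G² + (-4 + G)*G) - 3/2 = (G² + G*(-4 + G)) - 3/2 = -3/2 + G² + G*(-4 + G))
(x(1)*334 + 29783) - 17908 = ((-3/2 - 4*1 + 2*1²)*334 + 29783) - 17908 = ((-3/2 - 4 + 2*1)*334 + 29783) - 17908 = ((-3/2 - 4 + 2)*334 + 29783) - 17908 = (-7/2*334 + 29783) - 17908 = (-1169 + 29783) - 17908 = 28614 - 17908 = 10706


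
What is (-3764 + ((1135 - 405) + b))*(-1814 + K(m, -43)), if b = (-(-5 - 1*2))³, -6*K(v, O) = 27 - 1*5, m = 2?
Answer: 4891341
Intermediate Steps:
K(v, O) = -11/3 (K(v, O) = -(27 - 1*5)/6 = -(27 - 5)/6 = -⅙*22 = -11/3)
b = 343 (b = (-(-5 - 2))³ = (-1*(-7))³ = 7³ = 343)
(-3764 + ((1135 - 405) + b))*(-1814 + K(m, -43)) = (-3764 + ((1135 - 405) + 343))*(-1814 - 11/3) = (-3764 + (730 + 343))*(-5453/3) = (-3764 + 1073)*(-5453/3) = -2691*(-5453/3) = 4891341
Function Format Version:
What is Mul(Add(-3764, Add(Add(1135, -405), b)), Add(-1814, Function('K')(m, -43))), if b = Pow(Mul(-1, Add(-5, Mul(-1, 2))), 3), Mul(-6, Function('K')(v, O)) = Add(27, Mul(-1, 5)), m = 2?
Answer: 4891341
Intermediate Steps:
Function('K')(v, O) = Rational(-11, 3) (Function('K')(v, O) = Mul(Rational(-1, 6), Add(27, Mul(-1, 5))) = Mul(Rational(-1, 6), Add(27, -5)) = Mul(Rational(-1, 6), 22) = Rational(-11, 3))
b = 343 (b = Pow(Mul(-1, Add(-5, -2)), 3) = Pow(Mul(-1, -7), 3) = Pow(7, 3) = 343)
Mul(Add(-3764, Add(Add(1135, -405), b)), Add(-1814, Function('K')(m, -43))) = Mul(Add(-3764, Add(Add(1135, -405), 343)), Add(-1814, Rational(-11, 3))) = Mul(Add(-3764, Add(730, 343)), Rational(-5453, 3)) = Mul(Add(-3764, 1073), Rational(-5453, 3)) = Mul(-2691, Rational(-5453, 3)) = 4891341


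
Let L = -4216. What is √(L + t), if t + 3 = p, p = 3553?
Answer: 3*I*√74 ≈ 25.807*I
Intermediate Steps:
t = 3550 (t = -3 + 3553 = 3550)
√(L + t) = √(-4216 + 3550) = √(-666) = 3*I*√74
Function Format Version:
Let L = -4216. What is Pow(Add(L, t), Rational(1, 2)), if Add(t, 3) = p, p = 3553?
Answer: Mul(3, I, Pow(74, Rational(1, 2))) ≈ Mul(25.807, I)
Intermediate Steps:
t = 3550 (t = Add(-3, 3553) = 3550)
Pow(Add(L, t), Rational(1, 2)) = Pow(Add(-4216, 3550), Rational(1, 2)) = Pow(-666, Rational(1, 2)) = Mul(3, I, Pow(74, Rational(1, 2)))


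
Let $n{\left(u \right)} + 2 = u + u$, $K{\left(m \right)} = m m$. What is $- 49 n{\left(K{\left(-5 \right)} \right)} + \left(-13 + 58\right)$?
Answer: $-2307$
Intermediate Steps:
$K{\left(m \right)} = m^{2}$
$n{\left(u \right)} = -2 + 2 u$ ($n{\left(u \right)} = -2 + \left(u + u\right) = -2 + 2 u$)
$- 49 n{\left(K{\left(-5 \right)} \right)} + \left(-13 + 58\right) = - 49 \left(-2 + 2 \left(-5\right)^{2}\right) + \left(-13 + 58\right) = - 49 \left(-2 + 2 \cdot 25\right) + 45 = - 49 \left(-2 + 50\right) + 45 = \left(-49\right) 48 + 45 = -2352 + 45 = -2307$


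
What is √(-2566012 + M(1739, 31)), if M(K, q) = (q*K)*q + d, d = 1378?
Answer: I*√893455 ≈ 945.23*I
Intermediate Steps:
M(K, q) = 1378 + K*q² (M(K, q) = (q*K)*q + 1378 = (K*q)*q + 1378 = K*q² + 1378 = 1378 + K*q²)
√(-2566012 + M(1739, 31)) = √(-2566012 + (1378 + 1739*31²)) = √(-2566012 + (1378 + 1739*961)) = √(-2566012 + (1378 + 1671179)) = √(-2566012 + 1672557) = √(-893455) = I*√893455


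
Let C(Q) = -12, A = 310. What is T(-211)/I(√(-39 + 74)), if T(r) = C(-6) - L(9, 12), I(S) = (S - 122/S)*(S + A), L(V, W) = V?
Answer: -49/557177 + 434*√35/557177 ≈ 0.0045203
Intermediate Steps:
I(S) = (310 + S)*(S - 122/S) (I(S) = (S - 122/S)*(S + 310) = (S - 122/S)*(310 + S) = (310 + S)*(S - 122/S))
T(r) = -21 (T(r) = -12 - 1*9 = -12 - 9 = -21)
T(-211)/I(√(-39 + 74)) = -21/(-122 + (√(-39 + 74))² - 37820/√(-39 + 74) + 310*√(-39 + 74)) = -21/(-122 + (√35)² - 37820*√35/35 + 310*√35) = -21/(-122 + 35 - 7564*√35/7 + 310*√35) = -21/(-87 - 5394*√35/7)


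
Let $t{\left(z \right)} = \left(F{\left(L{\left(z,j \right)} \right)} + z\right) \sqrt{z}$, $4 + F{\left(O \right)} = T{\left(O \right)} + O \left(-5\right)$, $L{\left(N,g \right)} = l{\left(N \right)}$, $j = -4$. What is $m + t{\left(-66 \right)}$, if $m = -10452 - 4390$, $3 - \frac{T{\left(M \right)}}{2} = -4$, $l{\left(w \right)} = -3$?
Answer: $-14842 - 41 i \sqrt{66} \approx -14842.0 - 333.09 i$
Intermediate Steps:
$T{\left(M \right)} = 14$ ($T{\left(M \right)} = 6 - -8 = 6 + 8 = 14$)
$L{\left(N,g \right)} = -3$
$F{\left(O \right)} = 10 - 5 O$ ($F{\left(O \right)} = -4 + \left(14 + O \left(-5\right)\right) = -4 - \left(-14 + 5 O\right) = 10 - 5 O$)
$m = -14842$
$t{\left(z \right)} = \sqrt{z} \left(25 + z\right)$ ($t{\left(z \right)} = \left(\left(10 - -15\right) + z\right) \sqrt{z} = \left(\left(10 + 15\right) + z\right) \sqrt{z} = \left(25 + z\right) \sqrt{z} = \sqrt{z} \left(25 + z\right)$)
$m + t{\left(-66 \right)} = -14842 + \sqrt{-66} \left(25 - 66\right) = -14842 + i \sqrt{66} \left(-41\right) = -14842 - 41 i \sqrt{66}$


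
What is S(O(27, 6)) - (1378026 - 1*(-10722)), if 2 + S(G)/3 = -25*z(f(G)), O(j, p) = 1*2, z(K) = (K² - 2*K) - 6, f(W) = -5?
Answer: -1390929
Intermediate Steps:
z(K) = -6 + K² - 2*K
O(j, p) = 2
S(G) = -2181 (S(G) = -6 + 3*(-25*(-6 + (-5)² - 2*(-5))) = -6 + 3*(-25*(-6 + 25 + 10)) = -6 + 3*(-25*29) = -6 + 3*(-725) = -6 - 2175 = -2181)
S(O(27, 6)) - (1378026 - 1*(-10722)) = -2181 - (1378026 - 1*(-10722)) = -2181 - (1378026 + 10722) = -2181 - 1*1388748 = -2181 - 1388748 = -1390929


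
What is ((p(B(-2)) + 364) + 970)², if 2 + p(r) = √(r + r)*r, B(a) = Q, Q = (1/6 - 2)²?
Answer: 41390869033/23328 + 49247*√2/3 ≈ 1.7975e+6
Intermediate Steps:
Q = 121/36 (Q = (⅙ - 2)² = (-11/6)² = 121/36 ≈ 3.3611)
B(a) = 121/36
p(r) = -2 + √2*r^(3/2) (p(r) = -2 + √(r + r)*r = -2 + √(2*r)*r = -2 + (√2*√r)*r = -2 + √2*r^(3/2))
((p(B(-2)) + 364) + 970)² = (((-2 + √2*(121/36)^(3/2)) + 364) + 970)² = (((-2 + √2*(1331/216)) + 364) + 970)² = (((-2 + 1331*√2/216) + 364) + 970)² = ((362 + 1331*√2/216) + 970)² = (1332 + 1331*√2/216)²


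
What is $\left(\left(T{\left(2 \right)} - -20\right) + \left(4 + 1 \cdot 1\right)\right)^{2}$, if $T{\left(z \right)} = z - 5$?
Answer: $484$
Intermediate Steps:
$T{\left(z \right)} = -5 + z$ ($T{\left(z \right)} = z - 5 = -5 + z$)
$\left(\left(T{\left(2 \right)} - -20\right) + \left(4 + 1 \cdot 1\right)\right)^{2} = \left(\left(\left(-5 + 2\right) - -20\right) + \left(4 + 1 \cdot 1\right)\right)^{2} = \left(\left(-3 + 20\right) + \left(4 + 1\right)\right)^{2} = \left(17 + 5\right)^{2} = 22^{2} = 484$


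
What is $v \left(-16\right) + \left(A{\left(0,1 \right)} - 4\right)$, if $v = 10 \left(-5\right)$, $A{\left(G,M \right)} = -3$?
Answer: $793$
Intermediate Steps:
$v = -50$
$v \left(-16\right) + \left(A{\left(0,1 \right)} - 4\right) = \left(-50\right) \left(-16\right) - 7 = 800 - 7 = 793$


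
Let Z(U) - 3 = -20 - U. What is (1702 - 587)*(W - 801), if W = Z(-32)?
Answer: -876390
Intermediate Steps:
Z(U) = -17 - U (Z(U) = 3 + (-20 - U) = -17 - U)
W = 15 (W = -17 - 1*(-32) = -17 + 32 = 15)
(1702 - 587)*(W - 801) = (1702 - 587)*(15 - 801) = 1115*(-786) = -876390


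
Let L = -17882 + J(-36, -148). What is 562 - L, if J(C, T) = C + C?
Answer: 18516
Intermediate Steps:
J(C, T) = 2*C
L = -17954 (L = -17882 + 2*(-36) = -17882 - 72 = -17954)
562 - L = 562 - 1*(-17954) = 562 + 17954 = 18516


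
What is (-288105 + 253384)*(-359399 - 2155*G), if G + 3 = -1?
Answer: 12179397659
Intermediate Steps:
G = -4 (G = -3 - 1 = -4)
(-288105 + 253384)*(-359399 - 2155*G) = (-288105 + 253384)*(-359399 - 2155*(-4)) = -34721*(-359399 + 8620) = -34721*(-350779) = 12179397659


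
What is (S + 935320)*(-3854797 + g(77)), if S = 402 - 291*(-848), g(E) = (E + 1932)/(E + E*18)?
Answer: -952675771672140/209 ≈ -4.5583e+12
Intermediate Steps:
g(E) = (1932 + E)/(19*E) (g(E) = (1932 + E)/(E + 18*E) = (1932 + E)/((19*E)) = (1932 + E)*(1/(19*E)) = (1932 + E)/(19*E))
S = 247170 (S = 402 + 246768 = 247170)
(S + 935320)*(-3854797 + g(77)) = (247170 + 935320)*(-3854797 + (1/19)*(1932 + 77)/77) = 1182490*(-3854797 + (1/19)*(1/77)*2009) = 1182490*(-3854797 + 287/209) = 1182490*(-805652286/209) = -952675771672140/209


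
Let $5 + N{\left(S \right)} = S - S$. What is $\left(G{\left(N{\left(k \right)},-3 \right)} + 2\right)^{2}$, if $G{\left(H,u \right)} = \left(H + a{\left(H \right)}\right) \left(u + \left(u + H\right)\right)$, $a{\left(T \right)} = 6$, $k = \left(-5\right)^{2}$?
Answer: $81$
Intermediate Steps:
$k = 25$
$N{\left(S \right)} = -5$ ($N{\left(S \right)} = -5 + \left(S - S\right) = -5 + 0 = -5$)
$G{\left(H,u \right)} = \left(6 + H\right) \left(H + 2 u\right)$ ($G{\left(H,u \right)} = \left(H + 6\right) \left(u + \left(u + H\right)\right) = \left(6 + H\right) \left(u + \left(H + u\right)\right) = \left(6 + H\right) \left(H + 2 u\right)$)
$\left(G{\left(N{\left(k \right)},-3 \right)} + 2\right)^{2} = \left(\left(\left(-5\right)^{2} + 6 \left(-5\right) + 12 \left(-3\right) + 2 \left(-5\right) \left(-3\right)\right) + 2\right)^{2} = \left(\left(25 - 30 - 36 + 30\right) + 2\right)^{2} = \left(-11 + 2\right)^{2} = \left(-9\right)^{2} = 81$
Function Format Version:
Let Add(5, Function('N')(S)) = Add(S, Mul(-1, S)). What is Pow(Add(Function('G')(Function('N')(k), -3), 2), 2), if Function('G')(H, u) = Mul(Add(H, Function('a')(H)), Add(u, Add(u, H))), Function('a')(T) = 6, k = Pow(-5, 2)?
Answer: 81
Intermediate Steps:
k = 25
Function('N')(S) = -5 (Function('N')(S) = Add(-5, Add(S, Mul(-1, S))) = Add(-5, 0) = -5)
Function('G')(H, u) = Mul(Add(6, H), Add(H, Mul(2, u))) (Function('G')(H, u) = Mul(Add(H, 6), Add(u, Add(u, H))) = Mul(Add(6, H), Add(u, Add(H, u))) = Mul(Add(6, H), Add(H, Mul(2, u))))
Pow(Add(Function('G')(Function('N')(k), -3), 2), 2) = Pow(Add(Add(Pow(-5, 2), Mul(6, -5), Mul(12, -3), Mul(2, -5, -3)), 2), 2) = Pow(Add(Add(25, -30, -36, 30), 2), 2) = Pow(Add(-11, 2), 2) = Pow(-9, 2) = 81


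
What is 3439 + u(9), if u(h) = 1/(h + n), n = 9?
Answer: 61903/18 ≈ 3439.1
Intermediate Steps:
u(h) = 1/(9 + h) (u(h) = 1/(h + 9) = 1/(9 + h))
3439 + u(9) = 3439 + 1/(9 + 9) = 3439 + 1/18 = 61903/18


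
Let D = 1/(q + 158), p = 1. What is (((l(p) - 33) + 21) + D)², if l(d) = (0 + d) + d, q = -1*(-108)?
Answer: 7070281/70756 ≈ 99.925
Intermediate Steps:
q = 108
l(d) = 2*d (l(d) = d + d = 2*d)
D = 1/266 (D = 1/(108 + 158) = 1/266 ≈ 0.0037594)
(((l(p) - 33) + 21) + D)² = (((2*1 - 33) + 21) + 1/266)² = (((2 - 33) + 21) + 1/266)² = ((-31 + 21) + 1/266)² = (-10 + 1/266)² = (-2659/266)² = 7070281/70756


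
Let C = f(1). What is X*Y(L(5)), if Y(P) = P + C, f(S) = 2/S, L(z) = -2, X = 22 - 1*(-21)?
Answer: 0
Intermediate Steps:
X = 43 (X = 22 + 21 = 43)
C = 2 (C = 2/1 = 2*1 = 2)
Y(P) = 2 + P (Y(P) = P + 2 = 2 + P)
X*Y(L(5)) = 43*(2 - 2) = 43*0 = 0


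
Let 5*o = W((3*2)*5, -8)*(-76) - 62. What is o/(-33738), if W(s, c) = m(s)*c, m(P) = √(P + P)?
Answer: 31/84345 - 608*√15/84345 ≈ -0.027551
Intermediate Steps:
m(P) = √2*√P (m(P) = √(2*P) = √2*√P)
W(s, c) = c*√2*√s (W(s, c) = (√2*√s)*c = c*√2*√s)
o = -62/5 + 1216*√15/5 (o = (-8*√2*√((3*2)*5)*(-76) - 62)/5 = (-8*√2*√(6*5)*(-76) - 62)/5 = (-8*√2*√30*(-76) - 62)/5 = (-16*√15*(-76) - 62)/5 = (1216*√15 - 62)/5 = (-62 + 1216*√15)/5 = -62/5 + 1216*√15/5 ≈ 929.51)
o/(-33738) = (-62/5 + 1216*√15/5)/(-33738) = (-62/5 + 1216*√15/5)*(-1/33738) = 31/84345 - 608*√15/84345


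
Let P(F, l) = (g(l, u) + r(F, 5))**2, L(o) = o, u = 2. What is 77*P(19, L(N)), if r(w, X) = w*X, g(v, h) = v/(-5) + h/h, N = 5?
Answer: 694925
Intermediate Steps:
g(v, h) = 1 - v/5 (g(v, h) = v*(-1/5) + 1 = -v/5 + 1 = 1 - v/5)
r(w, X) = X*w
P(F, l) = (1 + 5*F - l/5)**2 (P(F, l) = ((1 - l/5) + 5*F)**2 = (1 + 5*F - l/5)**2)
77*P(19, L(N)) = 77*((5 - 1*5 + 25*19)**2/25) = 77*((5 - 5 + 475)**2/25) = 77*((1/25)*475**2) = 77*((1/25)*225625) = 77*9025 = 694925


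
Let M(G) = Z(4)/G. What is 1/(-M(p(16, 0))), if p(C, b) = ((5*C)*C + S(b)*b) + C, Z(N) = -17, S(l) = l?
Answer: 1296/17 ≈ 76.235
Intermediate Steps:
p(C, b) = C + b² + 5*C² (p(C, b) = ((5*C)*C + b*b) + C = (5*C² + b²) + C = (b² + 5*C²) + C = C + b² + 5*C²)
M(G) = -17/G
1/(-M(p(16, 0))) = 1/(-(-17)/(16 + 0² + 5*16²)) = 1/(-(-17)/(16 + 0 + 5*256)) = 1/(-(-17)/(16 + 0 + 1280)) = 1/(-(-17)/1296) = 1/(-1*(-17/1296)) = 1/(17/1296) = 1296/17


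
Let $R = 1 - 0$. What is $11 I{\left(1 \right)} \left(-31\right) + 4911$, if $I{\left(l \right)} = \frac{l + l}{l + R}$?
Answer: $4570$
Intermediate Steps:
$R = 1$ ($R = 1 + 0 = 1$)
$I{\left(l \right)} = \frac{2 l}{1 + l}$ ($I{\left(l \right)} = \frac{l + l}{l + 1} = \frac{2 l}{1 + l}$)
$11 I{\left(1 \right)} \left(-31\right) + 4911 = 11 \cdot 2 \cdot 1 \frac{1}{1 + 1} \left(-31\right) + 4911 = 11 \cdot 2 \cdot 1 \cdot \frac{1}{2} \left(-31\right) + 4911 = 11 \cdot 1 \left(-31\right) + 4911 = 11 \left(-31\right) + 4911 = -341 + 4911 = 4570$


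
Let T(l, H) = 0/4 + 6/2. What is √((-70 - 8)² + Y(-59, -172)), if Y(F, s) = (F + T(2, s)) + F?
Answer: √5969 ≈ 77.259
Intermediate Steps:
T(l, H) = 3 (T(l, H) = 0*(¼) + 6*(½) = 0 + 3 = 3)
Y(F, s) = 3 + 2*F (Y(F, s) = (F + 3) + F = (3 + F) + F = 3 + 2*F)
√((-70 - 8)² + Y(-59, -172)) = √((-70 - 8)² + (3 + 2*(-59))) = √((-78)² + (3 - 118)) = √(6084 - 115) = √5969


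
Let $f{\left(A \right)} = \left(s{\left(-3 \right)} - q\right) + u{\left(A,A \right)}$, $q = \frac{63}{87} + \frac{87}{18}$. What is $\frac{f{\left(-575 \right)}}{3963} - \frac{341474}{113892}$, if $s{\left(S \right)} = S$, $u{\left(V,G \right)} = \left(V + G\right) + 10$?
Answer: $- \frac{10759529029}{3272316471} \approx -3.288$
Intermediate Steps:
$u{\left(V,G \right)} = 10 + G + V$ ($u{\left(V,G \right)} = \left(G + V\right) + 10 = 10 + G + V$)
$q = \frac{967}{174}$ ($q = 63 \cdot \frac{1}{87} + 87 \cdot \frac{1}{18} = \frac{21}{29} + \frac{29}{6} = \frac{967}{174} \approx 5.5575$)
$f{\left(A \right)} = \frac{251}{174} + 2 A$ ($f{\left(A \right)} = \left(-3 - \frac{967}{174}\right) + \left(10 + A + A\right) = \left(-3 - \frac{967}{174}\right) + \left(10 + 2 A\right) = - \frac{1489}{174} + \left(10 + 2 A\right) = \frac{251}{174} + 2 A$)
$\frac{f{\left(-575 \right)}}{3963} - \frac{341474}{113892} = \frac{\frac{251}{174} + 2 \left(-575\right)}{3963} - \frac{341474}{113892} = \left(\frac{251}{174} - 1150\right) \frac{1}{3963} - \frac{170737}{56946} = \left(- \frac{199849}{174}\right) \frac{1}{3963} - \frac{170737}{56946} = - \frac{199849}{689562} - \frac{170737}{56946} = - \frac{10759529029}{3272316471}$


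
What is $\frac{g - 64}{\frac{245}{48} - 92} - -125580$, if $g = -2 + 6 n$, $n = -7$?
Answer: $\frac{523799364}{4171} \approx 1.2558 \cdot 10^{5}$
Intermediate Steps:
$g = -44$ ($g = -2 + 6 \left(-7\right) = -2 - 42 = -44$)
$\frac{g - 64}{\frac{245}{48} - 92} - -125580 = \frac{-44 - 64}{\frac{245}{48} - 92} - -125580 = - \frac{108}{245 \cdot \frac{1}{48} - 92} + 125580 = - \frac{108}{\frac{245}{48} - 92} + 125580 = - \frac{108}{- \frac{4171}{48}} + 125580 = \left(-108\right) \left(- \frac{48}{4171}\right) + 125580 = \frac{5184}{4171} + 125580 = \frac{523799364}{4171}$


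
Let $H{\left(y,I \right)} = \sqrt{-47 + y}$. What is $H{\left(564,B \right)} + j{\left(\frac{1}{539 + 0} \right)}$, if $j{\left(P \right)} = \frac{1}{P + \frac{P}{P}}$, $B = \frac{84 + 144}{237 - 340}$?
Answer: $\frac{539}{540} + \sqrt{517} \approx 23.736$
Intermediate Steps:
$B = - \frac{228}{103}$ ($B = \frac{228}{-103} = 228 \left(- \frac{1}{103}\right) = - \frac{228}{103} \approx -2.2136$)
$j{\left(P \right)} = \frac{1}{1 + P}$ ($j{\left(P \right)} = \frac{1}{P + 1} = \frac{1}{1 + P}$)
$H{\left(564,B \right)} + j{\left(\frac{1}{539 + 0} \right)} = \sqrt{-47 + 564} + \frac{1}{1 + \frac{1}{539 + 0}} = \sqrt{517} + \frac{1}{1 + \frac{1}{539}} = \sqrt{517} + \frac{1}{\frac{540}{539}} = \sqrt{517} + \frac{539}{540} = \frac{539}{540} + \sqrt{517}$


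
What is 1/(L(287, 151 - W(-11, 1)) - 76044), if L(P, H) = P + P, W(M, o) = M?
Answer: -1/75470 ≈ -1.3250e-5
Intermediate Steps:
L(P, H) = 2*P
1/(L(287, 151 - W(-11, 1)) - 76044) = 1/(2*287 - 76044) = 1/(574 - 76044) = 1/(-75470) = -1/75470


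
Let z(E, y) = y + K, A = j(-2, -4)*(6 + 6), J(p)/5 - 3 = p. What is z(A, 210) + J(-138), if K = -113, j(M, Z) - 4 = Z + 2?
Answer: -578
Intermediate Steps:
J(p) = 15 + 5*p
j(M, Z) = 6 + Z (j(M, Z) = 4 + (Z + 2) = 4 + (2 + Z) = 6 + Z)
A = 24 (A = (6 - 4)*(6 + 6) = 2*12 = 24)
z(E, y) = -113 + y (z(E, y) = y - 113 = -113 + y)
z(A, 210) + J(-138) = (-113 + 210) + (15 + 5*(-138)) = 97 + (15 - 690) = 97 - 675 = -578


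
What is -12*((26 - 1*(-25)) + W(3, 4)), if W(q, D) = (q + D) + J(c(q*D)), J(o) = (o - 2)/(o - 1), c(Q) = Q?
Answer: -7776/11 ≈ -706.91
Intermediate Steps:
J(o) = (-2 + o)/(-1 + o)
W(q, D) = D + q + (-2 + D*q)/(-1 + D*q) (W(q, D) = (q + D) + (-2 + q*D)/(-1 + q*D) = (D + q) + (-2 + D*q)/(-1 + D*q) = D + q + (-2 + D*q)/(-1 + D*q))
-12*((26 - 1*(-25)) + W(3, 4)) = -12*((26 - 1*(-25)) + (-2 + 4*3 + (-1 + 4*3)*(4 + 3))/(-1 + 4*3)) = -12*((26 + 25) + (-2 + 12 + (-1 + 12)*7)/(-1 + 12)) = -12*(51 + (-2 + 12 + 11*7)/11) = -12*(51 + (-2 + 12 + 77)/11) = -12*(51 + (1/11)*87) = -12*(51 + 87/11) = -12*648/11 = -7776/11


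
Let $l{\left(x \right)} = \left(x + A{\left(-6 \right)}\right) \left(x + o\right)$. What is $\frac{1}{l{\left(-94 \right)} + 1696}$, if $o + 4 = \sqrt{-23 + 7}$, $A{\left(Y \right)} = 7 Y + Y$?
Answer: $\frac{3903}{61014292} + \frac{71 i}{30507146} \approx 6.3969 \cdot 10^{-5} + 2.3273 \cdot 10^{-6} i$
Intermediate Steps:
$A{\left(Y \right)} = 8 Y$
$o = -4 + 4 i$ ($o = -4 + \sqrt{-23 + 7} = -4 + \sqrt{-16} = -4 + 4 i \approx -4.0 + 4.0 i$)
$l{\left(x \right)} = \left(-48 + x\right) \left(-4 + x + 4 i\right)$ ($l{\left(x \right)} = \left(x + 8 \left(-6\right)\right) \left(x - \left(4 - 4 i\right)\right) = \left(x - 48\right) \left(-4 + x + 4 i\right) = \left(-48 + x\right) \left(-4 + x + 4 i\right)$)
$\frac{1}{l{\left(-94 \right)} + 1696} = \frac{1}{\left(192 + \left(-94\right)^{2} - 192 i + 4 \left(-94\right) \left(-13 + i\right)\right) + 1696} = \frac{1}{\left(192 + 8836 - 192 i + \left(4888 - 376 i\right)\right) + 1696} = \frac{1}{\left(13916 - 568 i\right) + 1696} = \frac{1}{15612 - 568 i} = \frac{15612 + 568 i}{244057168}$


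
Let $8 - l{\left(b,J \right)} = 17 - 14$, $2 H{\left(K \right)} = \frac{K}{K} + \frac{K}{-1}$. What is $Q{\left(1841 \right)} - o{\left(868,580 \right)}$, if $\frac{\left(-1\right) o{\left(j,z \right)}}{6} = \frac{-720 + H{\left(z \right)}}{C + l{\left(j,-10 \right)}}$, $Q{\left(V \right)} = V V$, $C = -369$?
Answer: $\frac{1233704341}{364} \approx 3.3893 \cdot 10^{6}$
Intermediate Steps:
$H{\left(K \right)} = \frac{1}{2} - \frac{K}{2}$ ($H{\left(K \right)} = \frac{\frac{K}{K} + \frac{K}{-1}}{2} = \frac{1 + K \left(-1\right)}{2} = \frac{1 - K}{2} = \frac{1}{2} - \frac{K}{2}$)
$Q{\left(V \right)} = V^{2}$
$l{\left(b,J \right)} = 5$ ($l{\left(b,J \right)} = 8 - \left(17 - 14\right) = 8 - 3 = 5$)
$o{\left(j,z \right)} = - \frac{4317}{364} - \frac{3 z}{364}$ ($o{\left(j,z \right)} = - 6 \frac{-720 - \left(- \frac{1}{2} + \frac{z}{2}\right)}{-369 + 5} = - 6 \frac{- \frac{1439}{2} - \frac{z}{2}}{-364} = - 6 \left(- \frac{1439}{2} - \frac{z}{2}\right) \left(- \frac{1}{364}\right) = - 6 \left(\frac{1439}{728} + \frac{z}{728}\right) = - \frac{4317}{364} - \frac{3 z}{364}$)
$Q{\left(1841 \right)} - o{\left(868,580 \right)} = 1841^{2} - \left(- \frac{4317}{364} - \frac{435}{91}\right) = 3389281 - \left(- \frac{4317}{364} - \frac{435}{91}\right) = 3389281 - - \frac{6057}{364} = 3389281 + \frac{6057}{364} = \frac{1233704341}{364}$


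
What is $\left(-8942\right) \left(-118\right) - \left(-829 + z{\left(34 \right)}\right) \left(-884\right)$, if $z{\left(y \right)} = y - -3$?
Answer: $355028$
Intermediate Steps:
$z{\left(y \right)} = 3 + y$ ($z{\left(y \right)} = y + 3 = 3 + y$)
$\left(-8942\right) \left(-118\right) - \left(-829 + z{\left(34 \right)}\right) \left(-884\right) = \left(-8942\right) \left(-118\right) - \left(-829 + \left(3 + 34\right)\right) \left(-884\right) = 1055156 - \left(-829 + 37\right) \left(-884\right) = 1055156 - \left(-792\right) \left(-884\right) = 1055156 - 700128 = 355028$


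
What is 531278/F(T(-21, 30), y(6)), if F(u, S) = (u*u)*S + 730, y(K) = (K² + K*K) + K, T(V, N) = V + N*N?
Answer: 8569/972044 ≈ 0.0088154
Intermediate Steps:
T(V, N) = V + N²
y(K) = K + 2*K² (y(K) = (K² + K²) + K = 2*K² + K = K + 2*K²)
F(u, S) = 730 + S*u² (F(u, S) = u²*S + 730 = S*u² + 730 = 730 + S*u²)
531278/F(T(-21, 30), y(6)) = 531278/(730 + (6*(1 + 2*6))*(-21 + 30²)²) = 531278/(730 + (6*(1 + 12))*(-21 + 900)²) = 531278/(730 + (6*13)*879²) = 531278/(730 + 78*772641) = 531278/(730 + 60265998) = 531278/60266728 = 531278*(1/60266728) = 8569/972044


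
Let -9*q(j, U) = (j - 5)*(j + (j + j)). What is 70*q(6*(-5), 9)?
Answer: -24500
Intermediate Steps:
q(j, U) = -j*(-5 + j)/3 (q(j, U) = -(j - 5)*(j + (j + j))/9 = -(-5 + j)*(j + 2*j)/9 = -(-5 + j)*3*j/9 = -j*(-5 + j)/3)
70*q(6*(-5), 9) = 70*((6*(-5))*(5 - 6*(-5))/3) = 70*((⅓)*(-30)*(5 - 1*(-30))) = 70*((⅓)*(-30)*(5 + 30)) = 70*((⅓)*(-30)*35) = 70*(-350) = -24500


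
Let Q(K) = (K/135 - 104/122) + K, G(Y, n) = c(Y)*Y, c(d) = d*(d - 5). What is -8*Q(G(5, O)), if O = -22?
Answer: 416/61 ≈ 6.8197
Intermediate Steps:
c(d) = d*(-5 + d)
G(Y, n) = Y**2*(-5 + Y) (G(Y, n) = (Y*(-5 + Y))*Y = Y**2*(-5 + Y))
Q(K) = -52/61 + 136*K/135 (Q(K) = (K*(1/135) - 104*1/122) + K = (K/135 - 52/61) + K = (-52/61 + K/135) + K = -52/61 + 136*K/135)
-8*Q(G(5, O)) = -8*(-52/61 + 136*(5**2*(-5 + 5))/135) = -8*(-52/61 + 136*(25*0)/135) = -8*(-52/61 + (136/135)*0) = -8*(-52/61 + 0) = -8*(-52/61) = 416/61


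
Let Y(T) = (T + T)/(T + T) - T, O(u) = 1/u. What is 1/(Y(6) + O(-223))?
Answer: -223/1116 ≈ -0.19982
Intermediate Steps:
Y(T) = 1 - T (Y(T) = (2*T)/((2*T)) - T = (2*T)*(1/(2*T)) - T = 1 - T)
1/(Y(6) + O(-223)) = 1/((1 - 1*6) + 1/(-223)) = 1/((1 - 6) - 1/223) = 1/(-5 - 1/223) = 1/(-1116/223) = -223/1116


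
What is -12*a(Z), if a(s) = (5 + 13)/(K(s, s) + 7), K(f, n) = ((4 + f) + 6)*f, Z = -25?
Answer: -108/191 ≈ -0.56544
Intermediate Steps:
K(f, n) = f*(10 + f) (K(f, n) = (10 + f)*f = f*(10 + f))
a(s) = 18/(7 + s*(10 + s)) (a(s) = (5 + 13)/(s*(10 + s) + 7) = 18/(7 + s*(10 + s)))
-12*a(Z) = -216/(7 - 25*(10 - 25)) = -216/(7 - 25*(-15)) = -216/(7 + 375) = -216/382 = -12*9/191 = -108/191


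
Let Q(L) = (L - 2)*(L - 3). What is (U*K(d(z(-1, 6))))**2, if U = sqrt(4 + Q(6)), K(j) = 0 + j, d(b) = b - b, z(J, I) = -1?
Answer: 0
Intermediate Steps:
Q(L) = (-3 + L)*(-2 + L) (Q(L) = (-2 + L)*(-3 + L) = (-3 + L)*(-2 + L))
d(b) = 0
K(j) = j
U = 4 (U = sqrt(4 + (6 + 6**2 - 5*6)) = sqrt(4 + (6 + 36 - 30)) = sqrt(4 + 12) = sqrt(16) = 4)
(U*K(d(z(-1, 6))))**2 = (4*0)**2 = 0**2 = 0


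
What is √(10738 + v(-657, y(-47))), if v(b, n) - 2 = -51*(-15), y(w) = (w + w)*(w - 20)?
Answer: √11505 ≈ 107.26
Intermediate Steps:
y(w) = 2*w*(-20 + w) (y(w) = (2*w)*(-20 + w) = 2*w*(-20 + w))
v(b, n) = 767 (v(b, n) = 2 - 51*(-15) = 2 - 1*(-765) = 2 + 765 = 767)
√(10738 + v(-657, y(-47))) = √(10738 + 767) = √11505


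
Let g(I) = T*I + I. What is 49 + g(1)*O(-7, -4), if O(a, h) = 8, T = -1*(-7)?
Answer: 113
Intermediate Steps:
T = 7
g(I) = 8*I (g(I) = 7*I + I = 8*I)
49 + g(1)*O(-7, -4) = 49 + (8*1)*8 = 49 + 8*8 = 49 + 64 = 113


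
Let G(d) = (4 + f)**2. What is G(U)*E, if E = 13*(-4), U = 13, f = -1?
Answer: -468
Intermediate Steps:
G(d) = 9 (G(d) = (4 - 1)**2 = 3**2 = 9)
E = -52
G(U)*E = 9*(-52) = -468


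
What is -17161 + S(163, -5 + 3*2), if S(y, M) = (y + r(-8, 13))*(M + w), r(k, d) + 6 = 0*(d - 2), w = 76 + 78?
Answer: 7174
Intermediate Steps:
w = 154
r(k, d) = -6 (r(k, d) = -6 + 0*(d - 2) = -6 + 0*(-2 + d) = -6 + 0 = -6)
S(y, M) = (-6 + y)*(154 + M) (S(y, M) = (y - 6)*(M + 154) = (-6 + y)*(154 + M))
-17161 + S(163, -5 + 3*2) = -17161 + (-924 - 6*(-5 + 3*2) + 154*163 + (-5 + 3*2)*163) = -17161 + (-924 - 6*(-5 + 6) + 25102 + (-5 + 6)*163) = -17161 + (-924 - 6*1 + 25102 + 1*163) = -17161 + (-924 - 6 + 25102 + 163) = -17161 + 24335 = 7174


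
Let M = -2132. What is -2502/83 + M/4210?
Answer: -5355188/174715 ≈ -30.651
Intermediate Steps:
-2502/83 + M/4210 = -2502/83 - 2132/4210 = -2502*1/83 - 2132*1/4210 = -2502/83 - 1066/2105 = -5355188/174715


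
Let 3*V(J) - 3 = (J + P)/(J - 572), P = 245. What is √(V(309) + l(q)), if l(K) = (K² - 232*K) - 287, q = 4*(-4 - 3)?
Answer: 4*√272092173/789 ≈ 83.626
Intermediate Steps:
q = -28 (q = 4*(-7) = -28)
l(K) = -287 + K² - 232*K
V(J) = 1 + (245 + J)/(3*(-572 + J)) (V(J) = 1 + ((J + 245)/(J - 572))/3 = 1 + ((245 + J)/(-572 + J))/3 = 1 + (245 + J)/(3*(-572 + J)))
√(V(309) + l(q)) = √((-1471 + 4*309)/(3*(-572 + 309)) + (-287 + (-28)² - 232*(-28))) = √((⅓)*(-1471 + 1236)/(-263) + (-287 + 784 + 6496)) = √((⅓)*(-1/263)*(-235) + 6993) = √(235/789 + 6993) = √(5517712/789) = 4*√272092173/789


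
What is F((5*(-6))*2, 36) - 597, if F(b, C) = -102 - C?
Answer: -735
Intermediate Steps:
F((5*(-6))*2, 36) - 597 = (-102 - 1*36) - 597 = (-102 - 36) - 597 = -138 - 597 = -735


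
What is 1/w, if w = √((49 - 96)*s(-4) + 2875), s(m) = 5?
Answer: √165/660 ≈ 0.019462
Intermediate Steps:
w = 4*√165 (w = √((49 - 96)*5 + 2875) = √(-47*5 + 2875) = √(-235 + 2875) = √2640 = 4*√165 ≈ 51.381)
1/w = 1/(4*√165) = √165/660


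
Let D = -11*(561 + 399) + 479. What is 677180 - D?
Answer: 687261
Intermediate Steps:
D = -10081 (D = -11*960 + 479 = -10560 + 479 = -10081)
677180 - D = 677180 - 1*(-10081) = 677180 + 10081 = 687261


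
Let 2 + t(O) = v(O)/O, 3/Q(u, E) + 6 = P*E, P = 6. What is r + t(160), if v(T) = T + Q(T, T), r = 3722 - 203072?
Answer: -10142978879/50880 ≈ -1.9935e+5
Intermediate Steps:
Q(u, E) = 3/(-6 + 6*E)
r = -199350
v(T) = T + 1/(2*(-1 + T))
t(O) = -2 + (1/2 + O*(-1 + O))/(O*(-1 + O)) (t(O) = -2 + ((1/2 + O*(-1 + O))/(-1 + O))/O = -2 + (1/2 + O*(-1 + O))/(O*(-1 + O)))
r + t(160) = -199350 + (1/2 - 1*160*(-1 + 160))/(160*(-1 + 160)) = -199350 + (1/160)*(1/2 - 1*160*159)/159 = -199350 + (1/160)*(1/159)*(1/2 - 25440) = -199350 + (1/160)*(1/159)*(-50879/2) = -199350 - 50879/50880 = -10142978879/50880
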